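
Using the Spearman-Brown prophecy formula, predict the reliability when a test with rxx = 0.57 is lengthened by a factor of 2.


r_new = (n * rxx) / (1 + (n-1) * rxx)
r_new = (2 * 0.57) / (1 + 1 * 0.57)
r_new = 1.14 / 1.57
r_new = 0.7261

0.7261


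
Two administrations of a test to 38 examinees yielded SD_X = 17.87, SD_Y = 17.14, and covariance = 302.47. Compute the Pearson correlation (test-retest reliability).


r = cov(X,Y) / (SD_X * SD_Y)
r = 302.47 / (17.87 * 17.14)
r = 302.47 / 306.2918
r = 0.9875

0.9875


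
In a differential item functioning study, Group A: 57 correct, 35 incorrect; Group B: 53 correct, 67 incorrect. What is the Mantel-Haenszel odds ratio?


Odds_A = 57/35 = 1.6286
Odds_B = 53/67 = 0.791
OR = Odds_A / Odds_B = 1.6286 / 0.791
Exactly, OR = (57 * 67) / (35 * 53) = 3819 / 1855
OR = 2.0588

2.0588


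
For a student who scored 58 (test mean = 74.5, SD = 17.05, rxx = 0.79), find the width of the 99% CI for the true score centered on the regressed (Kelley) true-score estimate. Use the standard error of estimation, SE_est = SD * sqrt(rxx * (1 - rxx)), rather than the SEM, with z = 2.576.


True score estimate = 0.79*58 + 0.21*74.5 = 61.465
SE_est = SD * sqrt(rxx * (1 - rxx)) = 17.05 * sqrt(0.79 * 0.21) = 17.05 * sqrt(0.1659) = 6.944605
CI = T_est +/- z * SE_est, so width = 2 * z * SE_est = 2 * 2.576 * 6.944605
Width = 35.7786

35.7786


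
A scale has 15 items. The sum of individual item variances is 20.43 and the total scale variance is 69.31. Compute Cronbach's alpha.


alpha = (k/(k-1)) * (1 - sum(si^2)/s_total^2)
= (15/14) * (1 - 20.43/69.31)
alpha = 0.7556

0.7556


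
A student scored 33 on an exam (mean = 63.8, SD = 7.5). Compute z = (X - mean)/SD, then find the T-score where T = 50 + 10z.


z = (X - mean) / SD = (33 - 63.8) / 7.5
z = -30.8 / 7.5
z = -4.1067
T-score = T = 50 + 10z
Carry z at full precision (z = -30.8 / 7.5) into the conversion:
T-score = 50 + 10 * (-30.8 / 7.5) = 50 + -308 / 7.5
T-score = 50 + -41.0667
T-score = 8.9333

8.9333


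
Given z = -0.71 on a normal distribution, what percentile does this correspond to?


CDF(z) = 0.5 * (1 + erf(z/sqrt(2)))
erf(-0.502) = -0.5223
CDF = 0.2389
Percentile rank = 0.2389 * 100 = 23.89

23.89


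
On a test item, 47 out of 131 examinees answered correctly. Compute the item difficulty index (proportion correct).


Item difficulty p = number correct / total examinees
p = 47 / 131
p = 0.3588

0.3588


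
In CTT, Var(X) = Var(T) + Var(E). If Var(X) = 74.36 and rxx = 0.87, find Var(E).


var_true = rxx * var_obs = 0.87 * 74.36 = 64.6932
var_error = var_obs - var_true
var_error = 74.36 - 64.6932
var_error = 9.6668

9.6668


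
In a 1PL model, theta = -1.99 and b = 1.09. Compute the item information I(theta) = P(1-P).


P = 1/(1+exp(-(-1.99-1.09))) = 0.0439
I = P*(1-P) = 0.0439 * 0.9561
I = 0.042

0.042


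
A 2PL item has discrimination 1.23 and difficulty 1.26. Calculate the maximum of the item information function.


For 2PL, max info at theta = b = 1.26
I_max = a^2 / 4 = 1.23^2 / 4
= 1.5129 / 4
I_max = 0.3782

0.3782


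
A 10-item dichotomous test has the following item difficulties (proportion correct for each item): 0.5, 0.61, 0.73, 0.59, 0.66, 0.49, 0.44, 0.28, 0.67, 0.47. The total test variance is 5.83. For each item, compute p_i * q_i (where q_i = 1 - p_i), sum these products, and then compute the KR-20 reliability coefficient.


For each item, compute p_i * q_i:
  Item 1: 0.5 * 0.5 = 0.25
  Item 2: 0.61 * 0.39 = 0.2379
  Item 3: 0.73 * 0.27 = 0.1971
  Item 4: 0.59 * 0.41 = 0.2419
  Item 5: 0.66 * 0.34 = 0.2244
  Item 6: 0.49 * 0.51 = 0.2499
  Item 7: 0.44 * 0.56 = 0.2464
  Item 8: 0.28 * 0.72 = 0.2016
  Item 9: 0.67 * 0.33 = 0.2211
  Item 10: 0.47 * 0.53 = 0.2491
Sum(p_i * q_i) = 0.25 + 0.2379 + 0.1971 + 0.2419 + 0.2244 + 0.2499 + 0.2464 + 0.2016 + 0.2211 + 0.2491 = 2.3194
KR-20 = (k/(k-1)) * (1 - Sum(p_i*q_i) / Var_total)
= (10/9) * (1 - 2.3194/5.83)
= 1.1111 * 0.6022
KR-20 = 0.6691

0.6691


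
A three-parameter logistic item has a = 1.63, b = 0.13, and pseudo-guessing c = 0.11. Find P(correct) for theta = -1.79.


logit = 1.63*(-1.79 - 0.13) = -3.1296
P* = 1/(1 + exp(--3.1296)) = 0.0419
P = 0.11 + (1 - 0.11) * 0.0419
P = 0.1473

0.1473


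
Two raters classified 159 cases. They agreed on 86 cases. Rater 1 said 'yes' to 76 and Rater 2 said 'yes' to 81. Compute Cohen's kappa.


P_o = 86/159 = 0.540881
P_e = (76*81 + 83*78) / 25281 = 0.499585
kappa = (P_o - P_e) / (1 - P_e)
kappa = (0.540881 - 0.499585) / (1 - 0.499585)
kappa = 0.0825

0.0825


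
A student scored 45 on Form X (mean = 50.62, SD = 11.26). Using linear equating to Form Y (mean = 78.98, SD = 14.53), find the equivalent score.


slope = SD_Y / SD_X = 14.53 / 11.26 ~ 1.2904
intercept = mean_Y - slope * mean_X = 78.98 - (14.53 / 11.26) * 50.62 ~ 13.6595
Y = slope * X + intercept. To avoid rounding drift from the rounded slope/intercept, evaluate the equivalent form Y = mean_Y + SD_Y * (X - mean_X) / SD_X at full precision:
Y = 78.98 + 14.53 * (45 - 50.62) / 11.26
Y = 78.98 - 14.53 * 5.62 / 11.26
Y = 78.98 - 81.6586 / 11.26
Y = 78.98 - 7.2521
Y = 71.7279

71.7279


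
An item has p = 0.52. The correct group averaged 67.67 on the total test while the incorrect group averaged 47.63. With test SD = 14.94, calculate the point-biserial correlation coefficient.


q = 1 - p = 0.48
rpb = ((M1 - M0) / SD) * sqrt(p * q)
rpb = ((67.67 - 47.63) / 14.94) * sqrt(0.52 * 0.48)
rpb = 0.6701

0.6701


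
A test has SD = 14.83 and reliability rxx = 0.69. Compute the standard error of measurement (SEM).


SEM = SD * sqrt(1 - rxx)
SEM = 14.83 * sqrt(1 - 0.69)
SEM = 14.83 * sqrt(0.31) = 14.83 * 0.556776
SEM = 8.257

8.257


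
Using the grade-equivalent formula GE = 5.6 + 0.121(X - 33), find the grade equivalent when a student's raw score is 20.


raw - median = 20 - 33 = -13
slope * diff = 0.121 * -13 = -1.573
GE = 5.6 + -1.573
GE = 4.027

4.027


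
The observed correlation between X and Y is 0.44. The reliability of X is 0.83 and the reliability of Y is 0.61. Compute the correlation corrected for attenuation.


r_corrected = rxy / sqrt(rxx * ryy)
= 0.44 / sqrt(0.83 * 0.61)
= 0.44 / sqrt(0.5063)
= 0.44 / 0.711548
r_corrected = 0.6184

0.6184


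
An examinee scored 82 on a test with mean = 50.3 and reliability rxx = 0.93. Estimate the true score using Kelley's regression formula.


T_est = rxx * X + (1 - rxx) * mean
T_est = 0.93 * 82 + 0.07 * 50.3
T_est = 76.26 + 3.521
T_est = 79.781

79.781


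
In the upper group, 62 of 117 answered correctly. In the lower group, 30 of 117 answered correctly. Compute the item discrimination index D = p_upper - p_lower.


p_upper = 62/117 = 0.5299
p_lower = 30/117 = 0.2564
D = 0.5299 - 0.2564 = 0.2735

0.2735


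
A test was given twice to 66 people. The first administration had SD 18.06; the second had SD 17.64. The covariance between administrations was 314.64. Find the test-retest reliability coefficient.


r = cov(X,Y) / (SD_X * SD_Y)
r = 314.64 / (18.06 * 17.64)
r = 314.64 / 318.5784
r = 0.9876

0.9876


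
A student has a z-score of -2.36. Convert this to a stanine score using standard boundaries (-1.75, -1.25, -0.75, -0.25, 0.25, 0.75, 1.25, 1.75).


Stanine boundaries: [-1.75, -1.25, -0.75, -0.25, 0.25, 0.75, 1.25, 1.75]
z = -2.36
Check each boundary:
  z < -1.75
  z < -1.25
  z < -0.75
  z < -0.25
  z < 0.25
  z < 0.75
  z < 1.25
  z < 1.75
Highest qualifying boundary gives stanine = 1

1


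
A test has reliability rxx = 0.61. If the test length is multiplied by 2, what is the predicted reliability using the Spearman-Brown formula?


r_new = (n * rxx) / (1 + (n-1) * rxx)
r_new = (2 * 0.61) / (1 + 1 * 0.61)
r_new = 1.22 / 1.61
r_new = 0.7578

0.7578


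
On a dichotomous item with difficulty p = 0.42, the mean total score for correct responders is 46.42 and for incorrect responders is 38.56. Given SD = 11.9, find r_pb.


q = 1 - p = 0.58
rpb = ((M1 - M0) / SD) * sqrt(p * q)
rpb = ((46.42 - 38.56) / 11.9) * sqrt(0.42 * 0.58)
rpb = 0.326

0.326


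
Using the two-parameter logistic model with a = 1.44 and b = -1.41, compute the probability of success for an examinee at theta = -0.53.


a*(theta - b) = 1.44 * (-0.53 - -1.41) = 1.2672
exp(-1.2672) = 0.2816
P = 1 / (1 + 0.2816)
P = 0.7803

0.7803


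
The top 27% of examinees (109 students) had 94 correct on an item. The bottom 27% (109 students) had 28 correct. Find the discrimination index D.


p_upper = 94/109 = 0.8624
p_lower = 28/109 = 0.2569
D = 0.8624 - 0.2569 = 0.6055

0.6055


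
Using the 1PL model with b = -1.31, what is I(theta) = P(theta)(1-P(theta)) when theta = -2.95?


P = 1/(1+exp(-(-2.95--1.31))) = 0.1625
I = P*(1-P) = 0.1625 * 0.8375
I = 0.1361

0.1361


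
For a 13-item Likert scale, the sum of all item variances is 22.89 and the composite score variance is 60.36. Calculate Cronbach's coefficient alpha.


alpha = (k/(k-1)) * (1 - sum(si^2)/s_total^2)
= (13/12) * (1 - 22.89/60.36)
alpha = 0.6725

0.6725


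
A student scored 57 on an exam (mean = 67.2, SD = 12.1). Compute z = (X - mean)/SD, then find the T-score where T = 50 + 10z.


z = (X - mean) / SD = (57 - 67.2) / 12.1
z = -10.2 / 12.1
z = -0.843
T-score = T = 50 + 10z
Carry z at full precision (z = -10.2 / 12.1) into the conversion:
T-score = 50 + 10 * (-10.2 / 12.1) = 50 + -102 / 12.1
T-score = 50 + -8.4298
T-score = 41.5702

41.5702


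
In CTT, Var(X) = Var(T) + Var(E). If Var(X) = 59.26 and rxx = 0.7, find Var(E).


var_true = rxx * var_obs = 0.7 * 59.26 = 41.482
var_error = var_obs - var_true
var_error = 59.26 - 41.482
var_error = 17.778

17.778


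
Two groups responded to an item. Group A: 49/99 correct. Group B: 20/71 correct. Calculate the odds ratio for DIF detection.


Odds_A = 49/50 = 0.98
Odds_B = 20/51 = 0.3922
OR = Odds_A / Odds_B = 0.98 / 0.3922
Exactly, OR = (49 * 51) / (50 * 20) = 2499 / 1000
OR = 2.499

2.499


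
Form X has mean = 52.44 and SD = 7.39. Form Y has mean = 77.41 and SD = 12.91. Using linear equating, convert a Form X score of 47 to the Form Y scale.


slope = SD_Y / SD_X = 12.91 / 7.39 ~ 1.747
intercept = mean_Y - slope * mean_X = 77.41 - (12.91 / 7.39) * 52.44 ~ -14.2003
Y = slope * X + intercept. To avoid rounding drift from the rounded slope/intercept, evaluate the equivalent form Y = mean_Y + SD_Y * (X - mean_X) / SD_X at full precision:
Y = 77.41 + 12.91 * (47 - 52.44) / 7.39
Y = 77.41 - 12.91 * 5.44 / 7.39
Y = 77.41 - 70.2304 / 7.39
Y = 77.41 - 9.5034
Y = 67.9066

67.9066


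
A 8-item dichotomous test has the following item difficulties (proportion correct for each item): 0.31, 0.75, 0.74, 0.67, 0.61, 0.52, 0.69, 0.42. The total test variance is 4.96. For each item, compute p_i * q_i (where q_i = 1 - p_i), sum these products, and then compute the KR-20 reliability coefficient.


For each item, compute p_i * q_i:
  Item 1: 0.31 * 0.69 = 0.2139
  Item 2: 0.75 * 0.25 = 0.1875
  Item 3: 0.74 * 0.26 = 0.1924
  Item 4: 0.67 * 0.33 = 0.2211
  Item 5: 0.61 * 0.39 = 0.2379
  Item 6: 0.52 * 0.48 = 0.2496
  Item 7: 0.69 * 0.31 = 0.2139
  Item 8: 0.42 * 0.58 = 0.2436
Sum(p_i * q_i) = 0.2139 + 0.1875 + 0.1924 + 0.2211 + 0.2379 + 0.2496 + 0.2139 + 0.2436 = 1.7599
KR-20 = (k/(k-1)) * (1 - Sum(p_i*q_i) / Var_total)
= (8/7) * (1 - 1.7599/4.96)
= 1.1429 * 0.6452
KR-20 = 0.7374

0.7374


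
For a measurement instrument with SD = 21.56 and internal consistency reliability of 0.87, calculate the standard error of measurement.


SEM = SD * sqrt(1 - rxx)
SEM = 21.56 * sqrt(1 - 0.87)
SEM = 21.56 * sqrt(0.13) = 21.56 * 0.360555
SEM = 7.7736

7.7736


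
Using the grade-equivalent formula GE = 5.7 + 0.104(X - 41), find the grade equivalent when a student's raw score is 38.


raw - median = 38 - 41 = -3
slope * diff = 0.104 * -3 = -0.312
GE = 5.7 + -0.312
GE = 5.388

5.388


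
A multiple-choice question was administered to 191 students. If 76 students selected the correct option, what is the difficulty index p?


Item difficulty p = number correct / total examinees
p = 76 / 191
p = 0.3979

0.3979


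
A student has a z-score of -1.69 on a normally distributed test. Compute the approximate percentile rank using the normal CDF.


CDF(z) = 0.5 * (1 + erf(z/sqrt(2)))
erf(-1.195) = -0.909
CDF = 0.0455
Percentile rank = 0.0455 * 100 = 4.55

4.55


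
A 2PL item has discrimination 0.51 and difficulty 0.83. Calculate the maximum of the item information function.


For 2PL, max info at theta = b = 0.83
I_max = a^2 / 4 = 0.51^2 / 4
= 0.2601 / 4
I_max = 0.065

0.065


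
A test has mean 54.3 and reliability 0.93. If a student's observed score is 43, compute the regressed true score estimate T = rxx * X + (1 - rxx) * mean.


T_est = rxx * X + (1 - rxx) * mean
T_est = 0.93 * 43 + 0.07 * 54.3
T_est = 39.99 + 3.801
T_est = 43.791

43.791


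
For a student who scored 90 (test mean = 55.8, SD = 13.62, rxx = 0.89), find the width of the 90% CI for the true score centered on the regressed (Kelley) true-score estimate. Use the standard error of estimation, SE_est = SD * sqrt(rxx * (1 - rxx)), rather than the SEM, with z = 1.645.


True score estimate = 0.89*90 + 0.11*55.8 = 86.238
SE_est = SD * sqrt(rxx * (1 - rxx)) = 13.62 * sqrt(0.89 * 0.11) = 13.62 * sqrt(0.0979) = 4.261558
CI = T_est +/- z * SE_est, so width = 2 * z * SE_est = 2 * 1.645 * 4.261558
Width = 14.0205

14.0205


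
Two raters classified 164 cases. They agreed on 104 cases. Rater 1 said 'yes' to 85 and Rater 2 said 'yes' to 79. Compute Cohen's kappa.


P_o = 104/164 = 0.634146
P_e = (85*79 + 79*85) / 26896 = 0.499331
kappa = (P_o - P_e) / (1 - P_e)
kappa = (0.634146 - 0.499331) / (1 - 0.499331)
kappa = 0.2693

0.2693


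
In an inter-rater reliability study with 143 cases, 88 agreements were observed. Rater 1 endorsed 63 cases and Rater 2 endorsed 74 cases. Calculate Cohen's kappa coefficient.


P_o = 88/143 = 0.615385
P_e = (63*74 + 80*69) / 20449 = 0.497922
kappa = (P_o - P_e) / (1 - P_e)
kappa = (0.615385 - 0.497922) / (1 - 0.497922)
kappa = 0.234

0.234


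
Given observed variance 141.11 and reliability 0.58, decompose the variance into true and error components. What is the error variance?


var_true = rxx * var_obs = 0.58 * 141.11 = 81.8438
var_error = var_obs - var_true
var_error = 141.11 - 81.8438
var_error = 59.2662

59.2662


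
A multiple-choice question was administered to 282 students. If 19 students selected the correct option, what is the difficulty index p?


Item difficulty p = number correct / total examinees
p = 19 / 282
p = 0.0674

0.0674


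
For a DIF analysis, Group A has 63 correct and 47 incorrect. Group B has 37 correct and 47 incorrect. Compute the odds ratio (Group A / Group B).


Odds_A = 63/47 = 1.3404
Odds_B = 37/47 = 0.7872
OR = Odds_A / Odds_B = 1.3404 / 0.7872
Exactly, OR = (63 * 47) / (47 * 37) = 2961 / 1739
OR = 1.7027

1.7027


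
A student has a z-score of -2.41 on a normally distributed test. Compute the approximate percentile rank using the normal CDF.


CDF(z) = 0.5 * (1 + erf(z/sqrt(2)))
erf(-1.7041) = -0.984
CDF = 0.008
Percentile rank = 0.008 * 100 = 0.8

0.8


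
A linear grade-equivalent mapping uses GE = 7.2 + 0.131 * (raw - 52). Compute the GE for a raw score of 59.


raw - median = 59 - 52 = 7
slope * diff = 0.131 * 7 = 0.917
GE = 7.2 + 0.917
GE = 8.117

8.117


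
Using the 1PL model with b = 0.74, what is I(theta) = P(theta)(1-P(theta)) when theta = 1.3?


P = 1/(1+exp(-(1.3-0.74))) = 0.6365
I = P*(1-P) = 0.6365 * 0.3635
I = 0.2314

0.2314


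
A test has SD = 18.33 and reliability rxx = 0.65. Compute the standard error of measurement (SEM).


SEM = SD * sqrt(1 - rxx)
SEM = 18.33 * sqrt(1 - 0.65)
SEM = 18.33 * sqrt(0.35) = 18.33 * 0.591608
SEM = 10.8442

10.8442


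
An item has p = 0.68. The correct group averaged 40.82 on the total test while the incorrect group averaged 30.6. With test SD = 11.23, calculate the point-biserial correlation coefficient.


q = 1 - p = 0.32
rpb = ((M1 - M0) / SD) * sqrt(p * q)
rpb = ((40.82 - 30.6) / 11.23) * sqrt(0.68 * 0.32)
rpb = 0.4245

0.4245


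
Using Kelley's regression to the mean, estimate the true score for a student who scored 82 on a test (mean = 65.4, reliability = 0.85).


T_est = rxx * X + (1 - rxx) * mean
T_est = 0.85 * 82 + 0.15 * 65.4
T_est = 69.7 + 9.81
T_est = 79.51

79.51


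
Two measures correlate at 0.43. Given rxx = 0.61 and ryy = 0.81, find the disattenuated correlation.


r_corrected = rxy / sqrt(rxx * ryy)
= 0.43 / sqrt(0.61 * 0.81)
= 0.43 / sqrt(0.4941)
= 0.43 / 0.702922
r_corrected = 0.6117

0.6117


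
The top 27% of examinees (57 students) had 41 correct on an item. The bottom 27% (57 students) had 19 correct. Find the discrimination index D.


p_upper = 41/57 = 0.7193
p_lower = 19/57 = 0.3333
D = 0.7193 - 0.3333 = 0.386

0.386


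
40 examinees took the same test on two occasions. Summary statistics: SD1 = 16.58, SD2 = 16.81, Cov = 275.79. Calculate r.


r = cov(X,Y) / (SD_X * SD_Y)
r = 275.79 / (16.58 * 16.81)
r = 275.79 / 278.7098
r = 0.9895

0.9895


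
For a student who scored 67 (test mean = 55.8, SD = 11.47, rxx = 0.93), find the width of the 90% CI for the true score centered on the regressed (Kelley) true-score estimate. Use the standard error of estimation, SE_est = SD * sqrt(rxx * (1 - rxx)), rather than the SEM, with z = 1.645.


True score estimate = 0.93*67 + 0.07*55.8 = 66.216
SE_est = SD * sqrt(rxx * (1 - rxx)) = 11.47 * sqrt(0.93 * 0.07) = 11.47 * sqrt(0.0651) = 2.926536
CI = T_est +/- z * SE_est, so width = 2 * z * SE_est = 2 * 1.645 * 2.926536
Width = 9.6283

9.6283


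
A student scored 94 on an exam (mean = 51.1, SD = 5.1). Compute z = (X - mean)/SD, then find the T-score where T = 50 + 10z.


z = (X - mean) / SD = (94 - 51.1) / 5.1
z = 42.9 / 5.1
z = 8.4118
T-score = T = 50 + 10z
Carry z at full precision (z = 42.9 / 5.1) into the conversion:
T-score = 50 + 10 * (42.9 / 5.1) = 50 + 429 / 5.1
T-score = 50 + 84.1176
T-score = 134.1176

134.1176


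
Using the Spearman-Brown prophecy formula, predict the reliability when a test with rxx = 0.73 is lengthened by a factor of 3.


r_new = (n * rxx) / (1 + (n-1) * rxx)
r_new = (3 * 0.73) / (1 + 2 * 0.73)
r_new = 2.19 / 2.46
r_new = 0.8902

0.8902


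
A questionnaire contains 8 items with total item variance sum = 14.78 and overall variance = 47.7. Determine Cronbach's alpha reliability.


alpha = (k/(k-1)) * (1 - sum(si^2)/s_total^2)
= (8/7) * (1 - 14.78/47.7)
alpha = 0.7887

0.7887


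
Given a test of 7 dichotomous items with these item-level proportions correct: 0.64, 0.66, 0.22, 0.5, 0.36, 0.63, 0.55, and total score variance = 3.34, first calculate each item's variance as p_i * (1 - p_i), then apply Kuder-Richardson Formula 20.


For each item, compute p_i * q_i:
  Item 1: 0.64 * 0.36 = 0.2304
  Item 2: 0.66 * 0.34 = 0.2244
  Item 3: 0.22 * 0.78 = 0.1716
  Item 4: 0.5 * 0.5 = 0.25
  Item 5: 0.36 * 0.64 = 0.2304
  Item 6: 0.63 * 0.37 = 0.2331
  Item 7: 0.55 * 0.45 = 0.2475
Sum(p_i * q_i) = 0.2304 + 0.2244 + 0.1716 + 0.25 + 0.2304 + 0.2331 + 0.2475 = 1.5874
KR-20 = (k/(k-1)) * (1 - Sum(p_i*q_i) / Var_total)
= (7/6) * (1 - 1.5874/3.34)
= 1.1667 * 0.5247
KR-20 = 0.6122

0.6122


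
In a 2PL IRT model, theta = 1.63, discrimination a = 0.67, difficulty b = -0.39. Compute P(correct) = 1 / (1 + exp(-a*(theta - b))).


a*(theta - b) = 0.67 * (1.63 - -0.39) = 1.3534
exp(-1.3534) = 0.2584
P = 1 / (1 + 0.2584)
P = 0.7947

0.7947


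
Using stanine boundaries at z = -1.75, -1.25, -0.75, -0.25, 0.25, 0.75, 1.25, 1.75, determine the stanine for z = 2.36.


Stanine boundaries: [-1.75, -1.25, -0.75, -0.25, 0.25, 0.75, 1.25, 1.75]
z = 2.36
Check each boundary:
  z >= -1.75 -> could be stanine 2
  z >= -1.25 -> could be stanine 3
  z >= -0.75 -> could be stanine 4
  z >= -0.25 -> could be stanine 5
  z >= 0.25 -> could be stanine 6
  z >= 0.75 -> could be stanine 7
  z >= 1.25 -> could be stanine 8
  z >= 1.75 -> could be stanine 9
Highest qualifying boundary gives stanine = 9

9


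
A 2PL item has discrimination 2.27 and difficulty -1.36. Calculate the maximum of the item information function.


For 2PL, max info at theta = b = -1.36
I_max = a^2 / 4 = 2.27^2 / 4
= 5.1529 / 4
I_max = 1.2882

1.2882


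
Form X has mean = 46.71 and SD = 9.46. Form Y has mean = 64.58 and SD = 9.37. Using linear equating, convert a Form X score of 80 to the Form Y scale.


slope = SD_Y / SD_X = 9.37 / 9.46 ~ 0.9905
intercept = mean_Y - slope * mean_X = 64.58 - (9.37 / 9.46) * 46.71 ~ 18.3144
Y = slope * X + intercept. To avoid rounding drift from the rounded slope/intercept, evaluate the equivalent form Y = mean_Y + SD_Y * (X - mean_X) / SD_X at full precision:
Y = 64.58 + 9.37 * (80 - 46.71) / 9.46
Y = 64.58 + 9.37 * 33.29 / 9.46
Y = 64.58 + 311.9273 / 9.46
Y = 64.58 + 32.9733
Y = 97.5533

97.5533


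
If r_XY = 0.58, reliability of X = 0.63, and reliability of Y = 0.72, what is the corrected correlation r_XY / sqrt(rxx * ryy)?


r_corrected = rxy / sqrt(rxx * ryy)
= 0.58 / sqrt(0.63 * 0.72)
= 0.58 / sqrt(0.4536)
= 0.58 / 0.673498
r_corrected = 0.8612

0.8612


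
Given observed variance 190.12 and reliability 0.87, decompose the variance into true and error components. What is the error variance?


var_true = rxx * var_obs = 0.87 * 190.12 = 165.4044
var_error = var_obs - var_true
var_error = 190.12 - 165.4044
var_error = 24.7156

24.7156


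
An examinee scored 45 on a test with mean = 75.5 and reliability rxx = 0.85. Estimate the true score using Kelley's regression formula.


T_est = rxx * X + (1 - rxx) * mean
T_est = 0.85 * 45 + 0.15 * 75.5
T_est = 38.25 + 11.325
T_est = 49.575

49.575


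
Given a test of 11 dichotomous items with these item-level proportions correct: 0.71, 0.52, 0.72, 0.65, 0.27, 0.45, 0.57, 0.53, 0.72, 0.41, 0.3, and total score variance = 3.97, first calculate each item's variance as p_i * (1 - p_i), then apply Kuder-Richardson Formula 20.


For each item, compute p_i * q_i:
  Item 1: 0.71 * 0.29 = 0.2059
  Item 2: 0.52 * 0.48 = 0.2496
  Item 3: 0.72 * 0.28 = 0.2016
  Item 4: 0.65 * 0.35 = 0.2275
  Item 5: 0.27 * 0.73 = 0.1971
  Item 6: 0.45 * 0.55 = 0.2475
  Item 7: 0.57 * 0.43 = 0.2451
  Item 8: 0.53 * 0.47 = 0.2491
  Item 9: 0.72 * 0.28 = 0.2016
  Item 10: 0.41 * 0.59 = 0.2419
  Item 11: 0.3 * 0.7 = 0.21
Sum(p_i * q_i) = 0.2059 + 0.2496 + 0.2016 + 0.2275 + 0.1971 + 0.2475 + 0.2451 + 0.2491 + 0.2016 + 0.2419 + 0.21 = 2.4769
KR-20 = (k/(k-1)) * (1 - Sum(p_i*q_i) / Var_total)
= (11/10) * (1 - 2.4769/3.97)
= 1.1 * 0.3761
KR-20 = 0.4137

0.4137


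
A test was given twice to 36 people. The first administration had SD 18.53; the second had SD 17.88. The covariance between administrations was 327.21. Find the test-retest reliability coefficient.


r = cov(X,Y) / (SD_X * SD_Y)
r = 327.21 / (18.53 * 17.88)
r = 327.21 / 331.3164
r = 0.9876

0.9876


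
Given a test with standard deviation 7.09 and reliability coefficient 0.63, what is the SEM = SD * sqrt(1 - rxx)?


SEM = SD * sqrt(1 - rxx)
SEM = 7.09 * sqrt(1 - 0.63)
SEM = 7.09 * sqrt(0.37) = 7.09 * 0.608276
SEM = 4.3127

4.3127


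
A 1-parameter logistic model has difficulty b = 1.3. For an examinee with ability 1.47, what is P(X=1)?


theta - b = 1.47 - 1.3 = 0.17
exp(-(theta - b)) = exp(-0.17) = 0.8437
P = 1 / (1 + 0.8437)
P = 0.5424

0.5424


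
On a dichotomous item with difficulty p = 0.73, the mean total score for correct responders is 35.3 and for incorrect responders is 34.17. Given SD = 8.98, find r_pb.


q = 1 - p = 0.27
rpb = ((M1 - M0) / SD) * sqrt(p * q)
rpb = ((35.3 - 34.17) / 8.98) * sqrt(0.73 * 0.27)
rpb = 0.0559

0.0559


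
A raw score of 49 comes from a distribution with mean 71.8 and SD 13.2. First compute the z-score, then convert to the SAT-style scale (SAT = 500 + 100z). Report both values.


z = (X - mean) / SD = (49 - 71.8) / 13.2
z = -22.8 / 13.2
z = -1.7273
SAT-scale = SAT = 500 + 100z
Carry z at full precision (z = -22.8 / 13.2) into the conversion:
SAT-scale = 500 + 100 * (-22.8 / 13.2) = 500 + -2280 / 13.2
SAT-scale = 500 + -172.7273
SAT-scale = 327.2727

327.2727


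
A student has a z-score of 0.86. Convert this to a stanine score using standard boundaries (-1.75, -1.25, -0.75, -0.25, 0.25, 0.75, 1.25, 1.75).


Stanine boundaries: [-1.75, -1.25, -0.75, -0.25, 0.25, 0.75, 1.25, 1.75]
z = 0.86
Check each boundary:
  z >= -1.75 -> could be stanine 2
  z >= -1.25 -> could be stanine 3
  z >= -0.75 -> could be stanine 4
  z >= -0.25 -> could be stanine 5
  z >= 0.25 -> could be stanine 6
  z >= 0.75 -> could be stanine 7
  z < 1.25
  z < 1.75
Highest qualifying boundary gives stanine = 7

7


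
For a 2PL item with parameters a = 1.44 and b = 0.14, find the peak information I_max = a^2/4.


For 2PL, max info at theta = b = 0.14
I_max = a^2 / 4 = 1.44^2 / 4
= 2.0736 / 4
I_max = 0.5184

0.5184


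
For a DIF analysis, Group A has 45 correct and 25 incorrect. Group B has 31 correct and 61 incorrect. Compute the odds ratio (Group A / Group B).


Odds_A = 45/25 = 1.8
Odds_B = 31/61 = 0.5082
OR = Odds_A / Odds_B = 1.8 / 0.5082
Exactly, OR = (45 * 61) / (25 * 31) = 2745 / 775
OR = 3.5419

3.5419


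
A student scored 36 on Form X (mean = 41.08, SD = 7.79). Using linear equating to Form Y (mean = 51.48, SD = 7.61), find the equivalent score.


slope = SD_Y / SD_X = 7.61 / 7.79 ~ 0.9769
intercept = mean_Y - slope * mean_X = 51.48 - (7.61 / 7.79) * 41.08 ~ 11.3492
Y = slope * X + intercept. To avoid rounding drift from the rounded slope/intercept, evaluate the equivalent form Y = mean_Y + SD_Y * (X - mean_X) / SD_X at full precision:
Y = 51.48 + 7.61 * (36 - 41.08) / 7.79
Y = 51.48 - 7.61 * 5.08 / 7.79
Y = 51.48 - 38.6588 / 7.79
Y = 51.48 - 4.9626
Y = 46.5174

46.5174


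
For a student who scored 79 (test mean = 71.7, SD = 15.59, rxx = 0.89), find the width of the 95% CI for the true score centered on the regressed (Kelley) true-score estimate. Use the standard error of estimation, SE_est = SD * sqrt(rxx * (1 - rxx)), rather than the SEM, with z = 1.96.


True score estimate = 0.89*79 + 0.11*71.7 = 78.197
SE_est = SD * sqrt(rxx * (1 - rxx)) = 15.59 * sqrt(0.89 * 0.11) = 15.59 * sqrt(0.0979) = 4.877951
CI = T_est +/- z * SE_est, so width = 2 * z * SE_est = 2 * 1.96 * 4.877951
Width = 19.1216

19.1216


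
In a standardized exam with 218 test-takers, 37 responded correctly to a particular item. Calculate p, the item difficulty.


Item difficulty p = number correct / total examinees
p = 37 / 218
p = 0.1697

0.1697


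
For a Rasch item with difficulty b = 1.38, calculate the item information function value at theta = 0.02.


P = 1/(1+exp(-(0.02-1.38))) = 0.2042
I = P*(1-P) = 0.2042 * 0.7958
I = 0.1625

0.1625


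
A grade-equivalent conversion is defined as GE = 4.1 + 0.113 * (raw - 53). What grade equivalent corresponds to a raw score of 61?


raw - median = 61 - 53 = 8
slope * diff = 0.113 * 8 = 0.904
GE = 4.1 + 0.904
GE = 5.004

5.004


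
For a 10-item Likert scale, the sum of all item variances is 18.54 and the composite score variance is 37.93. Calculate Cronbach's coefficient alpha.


alpha = (k/(k-1)) * (1 - sum(si^2)/s_total^2)
= (10/9) * (1 - 18.54/37.93)
alpha = 0.568

0.568


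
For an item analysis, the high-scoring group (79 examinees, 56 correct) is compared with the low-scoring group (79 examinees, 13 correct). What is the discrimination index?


p_upper = 56/79 = 0.7089
p_lower = 13/79 = 0.1646
D = 0.7089 - 0.1646 = 0.5443

0.5443


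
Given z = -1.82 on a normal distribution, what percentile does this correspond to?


CDF(z) = 0.5 * (1 + erf(z/sqrt(2)))
erf(-1.2869) = -0.9312
CDF = 0.0344
Percentile rank = 0.0344 * 100 = 3.44

3.44


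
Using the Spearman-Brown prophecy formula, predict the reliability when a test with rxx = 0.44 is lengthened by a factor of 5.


r_new = (n * rxx) / (1 + (n-1) * rxx)
r_new = (5 * 0.44) / (1 + 4 * 0.44)
r_new = 2.2 / 2.76
r_new = 0.7971

0.7971


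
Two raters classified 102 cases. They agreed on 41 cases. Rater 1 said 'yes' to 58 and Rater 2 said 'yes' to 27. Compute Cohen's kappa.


P_o = 41/102 = 0.401961
P_e = (58*27 + 44*75) / 10404 = 0.467705
kappa = (P_o - P_e) / (1 - P_e)
kappa = (0.401961 - 0.467705) / (1 - 0.467705)
kappa = -0.1235

-0.1235


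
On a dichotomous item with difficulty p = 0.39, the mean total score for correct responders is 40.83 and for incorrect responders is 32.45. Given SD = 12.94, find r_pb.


q = 1 - p = 0.61
rpb = ((M1 - M0) / SD) * sqrt(p * q)
rpb = ((40.83 - 32.45) / 12.94) * sqrt(0.39 * 0.61)
rpb = 0.3159

0.3159


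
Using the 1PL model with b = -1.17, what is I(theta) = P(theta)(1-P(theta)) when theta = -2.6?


P = 1/(1+exp(-(-2.6--1.17))) = 0.1931
I = P*(1-P) = 0.1931 * 0.8069
I = 0.1558

0.1558


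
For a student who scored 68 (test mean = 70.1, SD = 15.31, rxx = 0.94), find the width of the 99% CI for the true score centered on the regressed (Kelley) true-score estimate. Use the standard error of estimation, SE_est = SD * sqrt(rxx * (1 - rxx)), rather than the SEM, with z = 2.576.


True score estimate = 0.94*68 + 0.06*70.1 = 68.126
SE_est = SD * sqrt(rxx * (1 - rxx)) = 15.31 * sqrt(0.94 * 0.06) = 15.31 * sqrt(0.0564) = 3.635924
CI = T_est +/- z * SE_est, so width = 2 * z * SE_est = 2 * 2.576 * 3.635924
Width = 18.7323

18.7323


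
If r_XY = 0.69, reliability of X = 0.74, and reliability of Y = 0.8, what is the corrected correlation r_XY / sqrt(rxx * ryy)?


r_corrected = rxy / sqrt(rxx * ryy)
= 0.69 / sqrt(0.74 * 0.8)
= 0.69 / sqrt(0.592)
= 0.69 / 0.769415
r_corrected = 0.8968

0.8968


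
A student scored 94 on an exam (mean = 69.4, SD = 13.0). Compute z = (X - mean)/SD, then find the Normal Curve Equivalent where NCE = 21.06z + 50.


z = (X - mean) / SD = (94 - 69.4) / 13.0
z = 24.6 / 13.0
z = 1.8923
NCE = NCE = 21.06z + 50
Carry z at full precision (z = 24.6 / 13.0) into the conversion:
NCE = 21.06 * (24.6 / 13.0) + 50 = 518.076 / 13.0 + 50
NCE = 39.852 + 50
NCE = 89.852

89.852


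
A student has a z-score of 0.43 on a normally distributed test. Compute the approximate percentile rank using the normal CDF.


CDF(z) = 0.5 * (1 + erf(z/sqrt(2)))
erf(0.3041) = 0.3328
CDF = 0.6664
Percentile rank = 0.6664 * 100 = 66.64

66.64


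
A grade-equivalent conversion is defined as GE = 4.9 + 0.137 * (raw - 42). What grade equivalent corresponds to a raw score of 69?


raw - median = 69 - 42 = 27
slope * diff = 0.137 * 27 = 3.699
GE = 4.9 + 3.699
GE = 8.599

8.599


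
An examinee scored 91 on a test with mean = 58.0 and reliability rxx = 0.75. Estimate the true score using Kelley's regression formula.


T_est = rxx * X + (1 - rxx) * mean
T_est = 0.75 * 91 + 0.25 * 58.0
T_est = 68.25 + 14.5
T_est = 82.75

82.75


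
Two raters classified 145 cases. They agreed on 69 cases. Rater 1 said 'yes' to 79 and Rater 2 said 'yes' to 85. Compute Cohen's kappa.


P_o = 69/145 = 0.475862
P_e = (79*85 + 66*60) / 21025 = 0.507729
kappa = (P_o - P_e) / (1 - P_e)
kappa = (0.475862 - 0.507729) / (1 - 0.507729)
kappa = -0.0647

-0.0647


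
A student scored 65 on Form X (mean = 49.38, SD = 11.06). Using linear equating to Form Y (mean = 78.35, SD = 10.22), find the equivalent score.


slope = SD_Y / SD_X = 10.22 / 11.06 ~ 0.9241
intercept = mean_Y - slope * mean_X = 78.35 - (10.22 / 11.06) * 49.38 ~ 32.7204
Y = slope * X + intercept. To avoid rounding drift from the rounded slope/intercept, evaluate the equivalent form Y = mean_Y + SD_Y * (X - mean_X) / SD_X at full precision:
Y = 78.35 + 10.22 * (65 - 49.38) / 11.06
Y = 78.35 + 10.22 * 15.62 / 11.06
Y = 78.35 + 159.6364 / 11.06
Y = 78.35 + 14.4337
Y = 92.7837

92.7837


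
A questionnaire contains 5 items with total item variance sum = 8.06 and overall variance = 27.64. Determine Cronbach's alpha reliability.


alpha = (k/(k-1)) * (1 - sum(si^2)/s_total^2)
= (5/4) * (1 - 8.06/27.64)
alpha = 0.8855

0.8855


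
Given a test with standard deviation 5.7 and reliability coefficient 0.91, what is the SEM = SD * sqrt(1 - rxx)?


SEM = SD * sqrt(1 - rxx)
SEM = 5.7 * sqrt(1 - 0.91)
SEM = 5.7 * sqrt(0.09) = 5.7 * 0.3
SEM = 1.71

1.71


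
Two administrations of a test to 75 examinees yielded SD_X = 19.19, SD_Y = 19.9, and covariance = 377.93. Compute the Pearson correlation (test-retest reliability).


r = cov(X,Y) / (SD_X * SD_Y)
r = 377.93 / (19.19 * 19.9)
r = 377.93 / 381.881
r = 0.9897

0.9897


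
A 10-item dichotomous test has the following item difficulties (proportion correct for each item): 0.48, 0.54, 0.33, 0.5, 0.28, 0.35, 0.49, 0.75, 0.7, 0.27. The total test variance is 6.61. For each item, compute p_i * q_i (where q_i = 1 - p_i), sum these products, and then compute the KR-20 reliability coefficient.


For each item, compute p_i * q_i:
  Item 1: 0.48 * 0.52 = 0.2496
  Item 2: 0.54 * 0.46 = 0.2484
  Item 3: 0.33 * 0.67 = 0.2211
  Item 4: 0.5 * 0.5 = 0.25
  Item 5: 0.28 * 0.72 = 0.2016
  Item 6: 0.35 * 0.65 = 0.2275
  Item 7: 0.49 * 0.51 = 0.2499
  Item 8: 0.75 * 0.25 = 0.1875
  Item 9: 0.7 * 0.3 = 0.21
  Item 10: 0.27 * 0.73 = 0.1971
Sum(p_i * q_i) = 0.2496 + 0.2484 + 0.2211 + 0.25 + 0.2016 + 0.2275 + 0.2499 + 0.1875 + 0.21 + 0.1971 = 2.2427
KR-20 = (k/(k-1)) * (1 - Sum(p_i*q_i) / Var_total)
= (10/9) * (1 - 2.2427/6.61)
= 1.1111 * 0.6607
KR-20 = 0.7341

0.7341


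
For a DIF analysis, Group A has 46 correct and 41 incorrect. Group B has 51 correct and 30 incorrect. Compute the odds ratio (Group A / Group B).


Odds_A = 46/41 = 1.122
Odds_B = 51/30 = 1.7
OR = Odds_A / Odds_B = 1.122 / 1.7
Exactly, OR = (46 * 30) / (41 * 51) = 1380 / 2091
OR = 0.66

0.66


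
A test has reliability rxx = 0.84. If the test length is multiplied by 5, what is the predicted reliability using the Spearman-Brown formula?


r_new = (n * rxx) / (1 + (n-1) * rxx)
r_new = (5 * 0.84) / (1 + 4 * 0.84)
r_new = 4.2 / 4.36
r_new = 0.9633

0.9633


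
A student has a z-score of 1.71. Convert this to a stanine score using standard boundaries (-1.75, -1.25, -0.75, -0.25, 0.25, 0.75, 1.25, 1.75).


Stanine boundaries: [-1.75, -1.25, -0.75, -0.25, 0.25, 0.75, 1.25, 1.75]
z = 1.71
Check each boundary:
  z >= -1.75 -> could be stanine 2
  z >= -1.25 -> could be stanine 3
  z >= -0.75 -> could be stanine 4
  z >= -0.25 -> could be stanine 5
  z >= 0.25 -> could be stanine 6
  z >= 0.75 -> could be stanine 7
  z >= 1.25 -> could be stanine 8
  z < 1.75
Highest qualifying boundary gives stanine = 8

8


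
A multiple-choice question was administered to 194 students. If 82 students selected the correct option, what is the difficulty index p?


Item difficulty p = number correct / total examinees
p = 82 / 194
p = 0.4227

0.4227


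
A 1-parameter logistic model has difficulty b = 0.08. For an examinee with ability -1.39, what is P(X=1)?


theta - b = -1.39 - 0.08 = -1.47
exp(-(theta - b)) = exp(1.47) = 4.3492
P = 1 / (1 + 4.3492)
P = 0.1869

0.1869


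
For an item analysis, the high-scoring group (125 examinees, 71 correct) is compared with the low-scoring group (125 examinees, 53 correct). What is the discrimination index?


p_upper = 71/125 = 0.568
p_lower = 53/125 = 0.424
D = 0.568 - 0.424 = 0.144

0.144


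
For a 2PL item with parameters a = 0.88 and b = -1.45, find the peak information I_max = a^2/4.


For 2PL, max info at theta = b = -1.45
I_max = a^2 / 4 = 0.88^2 / 4
= 0.7744 / 4
I_max = 0.1936

0.1936


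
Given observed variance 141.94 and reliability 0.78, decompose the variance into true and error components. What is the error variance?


var_true = rxx * var_obs = 0.78 * 141.94 = 110.7132
var_error = var_obs - var_true
var_error = 141.94 - 110.7132
var_error = 31.2268

31.2268


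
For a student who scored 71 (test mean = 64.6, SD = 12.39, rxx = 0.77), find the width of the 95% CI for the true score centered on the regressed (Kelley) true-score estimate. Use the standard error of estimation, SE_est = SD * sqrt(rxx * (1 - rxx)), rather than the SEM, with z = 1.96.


True score estimate = 0.77*71 + 0.23*64.6 = 69.528
SE_est = SD * sqrt(rxx * (1 - rxx)) = 12.39 * sqrt(0.77 * 0.23) = 12.39 * sqrt(0.1771) = 5.214115
CI = T_est +/- z * SE_est, so width = 2 * z * SE_est = 2 * 1.96 * 5.214115
Width = 20.4393

20.4393


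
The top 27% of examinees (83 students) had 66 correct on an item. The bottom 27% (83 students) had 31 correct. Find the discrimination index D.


p_upper = 66/83 = 0.7952
p_lower = 31/83 = 0.3735
D = 0.7952 - 0.3735 = 0.4217

0.4217


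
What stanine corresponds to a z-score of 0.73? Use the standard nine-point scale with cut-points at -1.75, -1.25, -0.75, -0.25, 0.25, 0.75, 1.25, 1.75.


Stanine boundaries: [-1.75, -1.25, -0.75, -0.25, 0.25, 0.75, 1.25, 1.75]
z = 0.73
Check each boundary:
  z >= -1.75 -> could be stanine 2
  z >= -1.25 -> could be stanine 3
  z >= -0.75 -> could be stanine 4
  z >= -0.25 -> could be stanine 5
  z >= 0.25 -> could be stanine 6
  z < 0.75
  z < 1.25
  z < 1.75
Highest qualifying boundary gives stanine = 6

6


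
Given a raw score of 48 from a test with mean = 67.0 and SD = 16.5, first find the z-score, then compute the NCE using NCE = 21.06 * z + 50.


z = (X - mean) / SD = (48 - 67.0) / 16.5
z = -19.0 / 16.5
z = -1.1515
NCE = NCE = 21.06z + 50
Carry z at full precision (z = -19.0 / 16.5) into the conversion:
NCE = 21.06 * (-19.0 / 16.5) + 50 = -400.14 / 16.5 + 50
NCE = -24.2509 + 50
NCE = 25.7491

25.7491


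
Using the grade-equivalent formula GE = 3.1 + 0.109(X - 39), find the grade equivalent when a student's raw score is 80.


raw - median = 80 - 39 = 41
slope * diff = 0.109 * 41 = 4.469
GE = 3.1 + 4.469
GE = 7.569

7.569


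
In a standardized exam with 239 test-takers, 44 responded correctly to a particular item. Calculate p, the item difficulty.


Item difficulty p = number correct / total examinees
p = 44 / 239
p = 0.1841

0.1841


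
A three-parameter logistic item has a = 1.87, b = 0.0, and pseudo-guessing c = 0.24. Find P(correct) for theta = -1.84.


logit = 1.87*(-1.84 - 0.0) = -3.4408
P* = 1/(1 + exp(--3.4408)) = 0.031
P = 0.24 + (1 - 0.24) * 0.031
P = 0.2636

0.2636


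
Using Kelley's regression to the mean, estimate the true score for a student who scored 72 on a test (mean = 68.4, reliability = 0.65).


T_est = rxx * X + (1 - rxx) * mean
T_est = 0.65 * 72 + 0.35 * 68.4
T_est = 46.8 + 23.94
T_est = 70.74

70.74


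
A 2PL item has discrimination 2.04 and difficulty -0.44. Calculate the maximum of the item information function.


For 2PL, max info at theta = b = -0.44
I_max = a^2 / 4 = 2.04^2 / 4
= 4.1616 / 4
I_max = 1.0404

1.0404


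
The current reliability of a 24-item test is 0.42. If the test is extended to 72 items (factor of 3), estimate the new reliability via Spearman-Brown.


r_new = (n * rxx) / (1 + (n-1) * rxx)
r_new = (3 * 0.42) / (1 + 2 * 0.42)
r_new = 1.26 / 1.84
r_new = 0.6848

0.6848


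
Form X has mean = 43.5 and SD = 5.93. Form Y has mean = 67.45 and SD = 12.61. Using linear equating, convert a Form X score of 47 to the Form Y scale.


slope = SD_Y / SD_X = 12.61 / 5.93 ~ 2.1265
intercept = mean_Y - slope * mean_X = 67.45 - (12.61 / 5.93) * 43.5 ~ -25.0517
Y = slope * X + intercept. To avoid rounding drift from the rounded slope/intercept, evaluate the equivalent form Y = mean_Y + SD_Y * (X - mean_X) / SD_X at full precision:
Y = 67.45 + 12.61 * (47 - 43.5) / 5.93
Y = 67.45 + 12.61 * 3.5 / 5.93
Y = 67.45 + 44.135 / 5.93
Y = 67.45 + 7.4427
Y = 74.8927

74.8927


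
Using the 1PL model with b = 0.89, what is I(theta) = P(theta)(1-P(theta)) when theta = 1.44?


P = 1/(1+exp(-(1.44-0.89))) = 0.6341
I = P*(1-P) = 0.6341 * 0.3659
I = 0.232

0.232


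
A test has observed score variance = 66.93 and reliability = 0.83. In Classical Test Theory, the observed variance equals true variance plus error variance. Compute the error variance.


var_true = rxx * var_obs = 0.83 * 66.93 = 55.5519
var_error = var_obs - var_true
var_error = 66.93 - 55.5519
var_error = 11.3781

11.3781
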